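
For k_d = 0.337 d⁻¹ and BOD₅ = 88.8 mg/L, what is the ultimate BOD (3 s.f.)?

L₀ ≈ 109 mg/L

BOD₅ = L₀(1 − e^(−5k_d)) ⇒ L₀ = BOD₅ / (1 − e^(−5×0.337))
= 88.8 / (1 − 0.1854) = 88.8 / 0.8146 = 109.0 mg/L.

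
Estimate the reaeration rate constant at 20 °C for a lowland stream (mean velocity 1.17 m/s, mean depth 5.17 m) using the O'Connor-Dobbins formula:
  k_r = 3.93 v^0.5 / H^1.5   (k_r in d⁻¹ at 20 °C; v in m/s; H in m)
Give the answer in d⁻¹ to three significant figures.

k_r ≈ 0.362 d⁻¹

k_r = 3.93 × 1.17^0.5 / 5.17^1.5 = 3.93 × 1.082 / 11.76 = 0.3616 d⁻¹.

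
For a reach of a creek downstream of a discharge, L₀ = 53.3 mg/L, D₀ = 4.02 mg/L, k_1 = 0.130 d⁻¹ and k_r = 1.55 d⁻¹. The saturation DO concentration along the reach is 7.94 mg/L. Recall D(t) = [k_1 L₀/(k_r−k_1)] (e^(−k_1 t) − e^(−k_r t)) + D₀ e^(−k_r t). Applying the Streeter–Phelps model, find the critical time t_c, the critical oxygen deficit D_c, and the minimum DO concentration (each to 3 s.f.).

At the critical point dD/dt = 0, so k_1 L₀ e^(−k_1 t) = k_r D. Substituting D(t) from the Streeter–Phelps equation and solving for t gives
t_c = ln[(k_r/k_1)(1 − D₀(k_r−k_1)/(k_1 L₀))] / (k_r−k_1).
Here k_r−k_1 = 1.420 d⁻¹ and 1 − D₀(k_r−k_1)/(k_1 L₀) = 1 − 4.02×1.420/(0.130×53.3) = 0.1762, so
t_c = ln(11.92 × 0.1762) / 1.420 = 0.7421 / 1.420 = 0.5226 d.
D_c = (k_1/k_r) L₀ e^(−k_1 t_c) = (0.130/1.55) × 53.3 × e^(−0.130×0.5226) = 0.08387 × 53.3 × 0.9343 = 4.177 mg/L.
Minimum DO = C_s − D_c = 7.94 − 4.177 = 3.763 mg/L.

t_c ≈ 0.523 d; D_c ≈ 4.18 mg/L; min DO ≈ 3.76 mg/L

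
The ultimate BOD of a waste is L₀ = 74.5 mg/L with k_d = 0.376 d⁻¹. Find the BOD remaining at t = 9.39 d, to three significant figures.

L ≈ 2.18 mg/L

L_t = L₀ e^(−k_d t) = 74.5 × e^(−0.376×9.39) = 74.5 × 0.02929 = 2.182 mg/L.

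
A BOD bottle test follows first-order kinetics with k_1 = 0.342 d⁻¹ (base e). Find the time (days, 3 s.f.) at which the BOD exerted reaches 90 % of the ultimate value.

t ≈ 6.73 d

y/L₀ = 1 − e^(−k_1 t) = 0.90 ⇒ e^(−k_1 t) = 0.100
t = −ln(0.100) / 0.342 = 2.303 / 0.342 = 6.733 d.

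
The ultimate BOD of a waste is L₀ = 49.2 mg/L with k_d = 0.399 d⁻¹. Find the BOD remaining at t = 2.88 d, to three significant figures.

L ≈ 15.6 mg/L

L_t = L₀ e^(−k_d t) = 49.2 × e^(−0.399×2.88) = 49.2 × 0.3169 = 15.59 mg/L.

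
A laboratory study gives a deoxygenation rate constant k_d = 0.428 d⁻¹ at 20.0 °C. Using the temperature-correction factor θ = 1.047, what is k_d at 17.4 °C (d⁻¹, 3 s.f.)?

k_d(T₂) = k_d(T₁) · θ^(T₂−T₁) = 0.428 × 1.047^(17.4−20.0)
= 0.428 × 1.047^-2.60 = 0.428 × 0.8874 = 0.3798 d⁻¹.

k_d ≈ 0.380 d⁻¹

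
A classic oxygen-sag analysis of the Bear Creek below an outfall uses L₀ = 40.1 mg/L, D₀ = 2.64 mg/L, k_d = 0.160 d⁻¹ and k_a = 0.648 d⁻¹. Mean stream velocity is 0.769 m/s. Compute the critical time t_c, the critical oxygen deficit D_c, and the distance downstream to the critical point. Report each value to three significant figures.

At the critical point dD/dt = 0, so k_d L₀ e^(−k_d t) = k_a D. Substituting D(t) from the Streeter–Phelps equation and solving for t gives
t_c = ln[(k_a/k_d)(1 − D₀(k_a−k_d)/(k_d L₀))] / (k_a−k_d).
Here k_a−k_d = 0.4880 d⁻¹ and 1 − D₀(k_a−k_d)/(k_d L₀) = 1 − 2.64×0.4880/(0.160×40.1) = 0.7992, so
t_c = ln(4.050 × 0.7992) / 0.4880 = 1.175 / 0.4880 = 2.407 d.
D_c = (k_d/k_a) L₀ e^(−k_d t_c) = (0.160/0.648) × 40.1 × e^(−0.160×2.407) = 0.2469 × 40.1 × 0.6804 = 6.737 mg/L.
x_c = v t_c = 0.769 m/s × 2.407 d × 86400 s/d = 159900 m ≈ 160 km.

t_c ≈ 2.41 d; D_c ≈ 6.74 mg/L; x_c ≈ 160 km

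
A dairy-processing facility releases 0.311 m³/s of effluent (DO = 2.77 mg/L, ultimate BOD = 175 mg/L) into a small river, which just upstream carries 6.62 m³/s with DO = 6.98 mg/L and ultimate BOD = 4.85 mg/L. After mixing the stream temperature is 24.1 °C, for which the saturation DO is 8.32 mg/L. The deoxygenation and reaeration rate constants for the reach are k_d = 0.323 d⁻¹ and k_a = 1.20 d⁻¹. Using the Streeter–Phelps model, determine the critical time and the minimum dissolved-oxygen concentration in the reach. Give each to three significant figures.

t_c ≈ 1.04 d; minimum DO ≈ 5.91 mg/L

Mixed DO = (6.62×6.98 + 0.311×2.77)/(6.62+0.311) = 47.07/6.931 = 6.791 mg/L.
Mixed L₀ = (6.62×4.85 + 0.311×175)/(6.931) = 86.53/6.931 = 12.48 mg/L.
Initial deficit D₀ = C_s − DO₀ = 8.32 − 6.791 = 1.529 mg/L.
t_c = (1/0.8770) ln[(1.20/0.323)(1 − 1.529×0.8770/(0.323×12.48))] = 1.140 × ln(2.480) = 1.036 d.
D_c = (0.323/1.20) × 12.48 × e^(−0.323×1.036) = 0.2692 × 12.48 × 0.7157 = 2.405 mg/L.
Minimum DO = 8.32 − 2.405 = 5.915 mg/L.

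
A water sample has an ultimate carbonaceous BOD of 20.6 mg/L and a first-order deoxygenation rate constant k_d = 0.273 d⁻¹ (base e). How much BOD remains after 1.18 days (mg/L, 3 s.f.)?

L ≈ 14.9 mg/L

L_t = L₀ e^(−k_d t) = 20.6 × e^(−0.273×1.18) = 20.6 × 0.7246 = 14.93 mg/L.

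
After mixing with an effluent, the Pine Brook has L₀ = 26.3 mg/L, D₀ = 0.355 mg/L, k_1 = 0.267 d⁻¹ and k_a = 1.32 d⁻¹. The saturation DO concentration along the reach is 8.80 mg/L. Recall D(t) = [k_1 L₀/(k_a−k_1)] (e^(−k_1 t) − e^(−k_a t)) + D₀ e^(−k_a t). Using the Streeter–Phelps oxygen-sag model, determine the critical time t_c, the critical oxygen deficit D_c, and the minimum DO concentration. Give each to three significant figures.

t_c ≈ 1.47 d; D_c ≈ 3.60 mg/L; min DO ≈ 5.20 mg/L

With k_a/k_1 = 4.944 and 1 − D₀(k_a−k_1)/(k_1 L₀) = 0.9468,
t_c = ln(4.944 × 0.9468) / (1.32 − 0.267) = ln(4.681) / 1.053 = 1.543/1.053 = 1.466 d.
L(t_c) = L₀ e^(−k_1 t_c) = 26.3 × 0.6761 = 17.78 mg/L, and at the critical point k_a D_c = k_1 L, so D_c = (0.267/1.32) × 17.78 = 3.597 mg/L.
Minimum DO = C_s − D_c = 8.80 − 3.597 = 5.203 mg/L.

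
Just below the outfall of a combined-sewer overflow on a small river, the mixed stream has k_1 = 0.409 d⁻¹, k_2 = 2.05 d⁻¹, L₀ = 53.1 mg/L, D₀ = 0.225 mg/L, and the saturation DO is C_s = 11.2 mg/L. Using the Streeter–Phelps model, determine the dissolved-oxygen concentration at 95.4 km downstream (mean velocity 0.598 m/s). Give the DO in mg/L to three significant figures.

Travel time t = x/v = 95.4 km / (0.598 m/s) = 95400 m / 0.598 m/s = 159500 s = 1.846 d.
k_1 L₀/(k_2−k_1) = 0.409×53.1/(2.05−0.409) = 21.72/1.641 = 13.23 mg/L.
e^(−k_1 t) = e^(−0.409×1.846) = 0.4699; e^(−k_2 t) = e^(−2.05×1.846) = 0.02270.
D = 13.23 × (0.4699 − 0.02270) + 0.225 × 0.02270 = 5.919 + 0.005109 = 5.924 mg/L.
DO = C_s − D = 11.2 − 5.924 = 5.276 mg/L.

DO ≈ 5.28 mg/L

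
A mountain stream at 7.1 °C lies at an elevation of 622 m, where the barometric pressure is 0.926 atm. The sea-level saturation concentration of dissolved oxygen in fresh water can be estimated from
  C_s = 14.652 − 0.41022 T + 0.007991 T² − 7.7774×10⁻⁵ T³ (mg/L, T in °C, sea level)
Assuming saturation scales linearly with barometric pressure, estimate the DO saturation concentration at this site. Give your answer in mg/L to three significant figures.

C_s ≈ 11.2 mg/L

At sea level: C_s = 14.652 − 0.41022×7.1 + 0.007991×7.1² − 7.7774×10⁻⁵×7.1³ = 12.11 mg/L.
Pressure correction: C_s' = 12.11 × 0.926 = 11.22 mg/L.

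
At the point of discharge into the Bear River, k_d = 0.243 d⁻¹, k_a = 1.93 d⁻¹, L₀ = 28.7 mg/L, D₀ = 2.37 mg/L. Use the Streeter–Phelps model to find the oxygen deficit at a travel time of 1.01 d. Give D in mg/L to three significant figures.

D ≈ 2.98 mg/L

k_d L₀/(k_a−k_d) = 0.243×28.7/(1.93−0.243) = 6.974/1.687 = 4.134 mg/L.
e^(−k_d t) = e^(−0.243×1.010) = 0.7824; e^(−k_a t) = e^(−1.93×1.010) = 0.1424.
D = 4.134 × (0.7824 − 0.1424) + 2.37 × 0.1424 = 2.646 + 0.3374 = 2.983 mg/L.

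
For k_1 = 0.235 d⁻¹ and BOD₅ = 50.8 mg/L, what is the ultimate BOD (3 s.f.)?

L₀ ≈ 73.5 mg/L

BOD₅ = L₀(1 − e^(−5k_1)) ⇒ L₀ = BOD₅ / (1 − e^(−5×0.235))
= 50.8 / (1 − 0.3088) = 50.8 / 0.6912 = 73.50 mg/L.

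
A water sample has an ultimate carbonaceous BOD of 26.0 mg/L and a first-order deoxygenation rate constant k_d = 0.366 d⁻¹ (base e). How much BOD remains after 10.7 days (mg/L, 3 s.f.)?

L_t = L₀ e^(−k_d t) = 26.0 × e^(−0.366×10.7) = 26.0 × 0.01992 = 0.5178 mg/L.

L ≈ 0.518 mg/L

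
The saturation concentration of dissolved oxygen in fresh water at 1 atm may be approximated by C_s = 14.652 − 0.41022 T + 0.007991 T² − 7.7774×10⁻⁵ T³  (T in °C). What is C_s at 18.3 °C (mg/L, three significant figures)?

C_s = 14.652 − 0.41022×18.3 + 0.007991×18.3² − 7.7774×10⁻⁵×18.3³ = 9.344 mg/L.

C_s ≈ 9.34 mg/L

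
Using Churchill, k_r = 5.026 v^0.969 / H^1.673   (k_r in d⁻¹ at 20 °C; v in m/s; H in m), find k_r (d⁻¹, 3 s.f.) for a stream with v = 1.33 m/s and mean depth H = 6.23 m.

k_r ≈ 0.310 d⁻¹

k_r = 5.026 × 1.33^0.969 / 6.23^1.673 = 5.026 × 1.318 / 21.34 = 0.3105 d⁻¹.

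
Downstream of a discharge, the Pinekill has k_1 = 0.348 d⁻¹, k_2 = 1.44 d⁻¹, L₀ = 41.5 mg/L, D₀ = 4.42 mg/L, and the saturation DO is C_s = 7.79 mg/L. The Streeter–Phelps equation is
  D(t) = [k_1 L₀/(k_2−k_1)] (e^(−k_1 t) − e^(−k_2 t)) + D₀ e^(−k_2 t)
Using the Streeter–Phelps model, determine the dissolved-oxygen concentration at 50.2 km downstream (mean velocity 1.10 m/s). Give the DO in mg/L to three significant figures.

Travel time t = x/v = 50.2 km / (1.10 m/s) = 50200 m / 1.10 m/s = 45640 s = 0.5282 d.
k_1 L₀/(k_2−k_1) = 0.348×41.5/(1.44−0.348) = 14.44/1.092 = 13.23 mg/L.
e^(−k_1 t) = e^(−0.348×0.5282) = 0.8321; e^(−k_2 t) = e^(−1.44×0.5282) = 0.4674.
D = 13.23 × (0.8321 − 0.4674) + 4.42 × 0.4674 = 4.823 + 2.066 = 6.889 mg/L.
DO = C_s − D = 7.79 − 6.889 = 0.9008 mg/L.

DO ≈ 0.901 mg/L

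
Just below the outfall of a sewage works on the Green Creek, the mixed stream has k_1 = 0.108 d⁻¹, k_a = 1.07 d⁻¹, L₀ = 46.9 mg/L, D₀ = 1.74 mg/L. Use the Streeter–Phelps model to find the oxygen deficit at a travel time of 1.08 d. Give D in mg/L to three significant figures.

D ≈ 3.58 mg/L

k_1 L₀/(k_a−k_1) = 0.108×46.9/(1.07−0.108) = 5.065/0.9620 = 5.265 mg/L.
e^(−k_1 t) = e^(−0.108×1.080) = 0.8899; e^(−k_a t) = e^(−1.07×1.080) = 0.3149.
D = 5.265 × (0.8899 − 0.3149) + 1.74 × 0.3149 = 3.028 + 0.5479 = 3.576 mg/L.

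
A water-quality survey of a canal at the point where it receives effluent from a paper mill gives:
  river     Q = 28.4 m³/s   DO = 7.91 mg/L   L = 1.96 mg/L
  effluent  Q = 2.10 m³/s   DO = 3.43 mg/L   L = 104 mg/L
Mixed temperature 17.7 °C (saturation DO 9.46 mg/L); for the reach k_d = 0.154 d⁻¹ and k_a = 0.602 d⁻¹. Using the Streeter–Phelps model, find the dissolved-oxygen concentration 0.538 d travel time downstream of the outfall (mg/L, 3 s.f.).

DO ≈ 7.51 mg/L

Mixed DO = (28.4×7.91 + 2.10×3.43)/(28.4+2.10) = 231.8/30.50 = 7.602 mg/L.
Mixed L₀ = (28.4×1.96 + 2.10×104)/(30.50) = 274.1/30.50 = 8.986 mg/L.
Initial deficit D₀ = C_s − DO₀ = 9.46 − 7.602 = 1.858 mg/L.
D(0.538) = [0.154×8.986/(0.602−0.154)](e^(−0.154×0.538) − e^(−0.602×0.538)) + 1.858 e^(−0.602×0.538)
= 3.089 × (0.9205 − 0.7233) + 1.858 × 0.7233 = 1.953 mg/L.
DO = 9.46 − 1.953 = 7.507 mg/L.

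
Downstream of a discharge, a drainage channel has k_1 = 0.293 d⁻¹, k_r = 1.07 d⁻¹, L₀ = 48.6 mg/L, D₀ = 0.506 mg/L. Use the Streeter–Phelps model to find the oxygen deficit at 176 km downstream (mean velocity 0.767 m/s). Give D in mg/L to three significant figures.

D ≈ 7.38 mg/L

Travel time t = x/v = 176 km / (0.767 m/s) = 176000 m / 0.767 m/s = 229500 s = 2.656 d.
k_1 L₀/(k_r−k_1) = 0.293×48.6/(1.07−0.293) = 14.24/0.7770 = 18.33 mg/L.
e^(−k_1 t) = e^(−0.293×2.656) = 0.4592; e^(−k_r t) = e^(−1.07×2.656) = 0.05832.
D = 18.33 × (0.4592 − 0.05832) + 0.506 × 0.05832 = 7.348 + 0.02951 = 7.377 mg/L.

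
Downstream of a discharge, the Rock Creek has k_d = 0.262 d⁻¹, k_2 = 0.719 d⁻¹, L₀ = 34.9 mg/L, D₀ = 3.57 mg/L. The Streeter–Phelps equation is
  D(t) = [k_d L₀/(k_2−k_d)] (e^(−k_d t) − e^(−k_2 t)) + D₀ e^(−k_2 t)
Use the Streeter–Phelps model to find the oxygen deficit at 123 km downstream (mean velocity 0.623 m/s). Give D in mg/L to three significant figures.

Travel time t = x/v = 123 km / (0.623 m/s) = 123000 m / 0.623 m/s = 197400 s = 2.285 d.
k_d L₀/(k_2−k_d) = 0.262×34.9/(0.719−0.262) = 9.144/0.4570 = 20.01 mg/L.
e^(−k_d t) = e^(−0.262×2.285) = 0.5495; e^(−k_2 t) = e^(−0.719×2.285) = 0.1934.
D = 20.01 × (0.5495 − 0.1934) + 3.57 × 0.1934 = 7.125 + 0.6904 = 7.816 mg/L.

D ≈ 7.82 mg/L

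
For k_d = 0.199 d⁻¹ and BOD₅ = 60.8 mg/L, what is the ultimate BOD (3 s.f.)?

L₀ ≈ 96.5 mg/L

BOD₅ = L₀(1 − e^(−5k_d)) ⇒ L₀ = BOD₅ / (1 − e^(−5×0.199))
= 60.8 / (1 − 0.3697) = 60.8 / 0.6303 = 96.47 mg/L.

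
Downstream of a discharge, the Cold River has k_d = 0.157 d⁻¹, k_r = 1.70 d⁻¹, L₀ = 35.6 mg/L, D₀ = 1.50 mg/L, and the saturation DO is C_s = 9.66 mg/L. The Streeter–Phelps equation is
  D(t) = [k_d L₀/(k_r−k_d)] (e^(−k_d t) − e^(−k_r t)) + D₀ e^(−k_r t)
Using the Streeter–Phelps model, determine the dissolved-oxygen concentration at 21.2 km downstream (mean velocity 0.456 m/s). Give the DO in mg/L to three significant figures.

Travel time t = x/v = 21.2 km / (0.456 m/s) = 21200 m / 0.456 m/s = 46490 s = 0.5381 d.
k_d L₀/(k_r−k_d) = 0.157×35.6/(1.70−0.157) = 5.589/1.543 = 3.622 mg/L.
e^(−k_d t) = e^(−0.157×0.5381) = 0.9190; e^(−k_r t) = e^(−1.70×0.5381) = 0.4006.
D = 3.622 × (0.9190 − 0.4006) + 1.50 × 0.4006 = 1.878 + 0.6009 = 2.479 mg/L.
DO = C_s − D = 9.66 − 2.479 = 7.181 mg/L.

DO ≈ 7.18 mg/L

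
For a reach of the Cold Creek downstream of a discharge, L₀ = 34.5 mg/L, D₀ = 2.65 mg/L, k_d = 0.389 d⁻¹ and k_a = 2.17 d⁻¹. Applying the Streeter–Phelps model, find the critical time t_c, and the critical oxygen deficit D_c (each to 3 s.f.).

At the critical point dD/dt = 0, so k_d L₀ e^(−k_d t) = k_a D. Substituting D(t) from the Streeter–Phelps equation and solving for t gives
t_c = ln[(k_a/k_d)(1 − D₀(k_a−k_d)/(k_d L₀))] / (k_a−k_d).
Here k_a−k_d = 1.781 d⁻¹ and 1 − D₀(k_a−k_d)/(k_d L₀) = 1 − 2.65×1.781/(0.389×34.5) = 0.6483, so
t_c = ln(5.578 × 0.6483) / 1.781 = 1.286 / 1.781 = 0.7218 d.
L(t_c) = L₀ e^(−k_d t_c) = 34.5 × 0.7552 = 26.05 mg/L, and at the critical point k_a D_c = k_d L, so D_c = (0.389/2.17) × 26.05 = 4.671 mg/L.

t_c ≈ 0.722 d; D_c ≈ 4.67 mg/L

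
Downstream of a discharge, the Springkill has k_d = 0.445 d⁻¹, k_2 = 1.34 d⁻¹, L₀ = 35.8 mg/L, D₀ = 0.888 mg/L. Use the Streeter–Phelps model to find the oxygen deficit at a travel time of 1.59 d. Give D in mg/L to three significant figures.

D ≈ 6.76 mg/L

k_d L₀/(k_2−k_d) = 0.445×35.8/(1.34−0.445) = 15.93/0.8950 = 17.80 mg/L.
e^(−k_d t) = e^(−0.445×1.590) = 0.4929; e^(−k_2 t) = e^(−1.34×1.590) = 0.1188.
D = 17.80 × (0.4929 − 0.1188) + 0.888 × 0.1188 = 6.659 + 0.1055 = 6.764 mg/L.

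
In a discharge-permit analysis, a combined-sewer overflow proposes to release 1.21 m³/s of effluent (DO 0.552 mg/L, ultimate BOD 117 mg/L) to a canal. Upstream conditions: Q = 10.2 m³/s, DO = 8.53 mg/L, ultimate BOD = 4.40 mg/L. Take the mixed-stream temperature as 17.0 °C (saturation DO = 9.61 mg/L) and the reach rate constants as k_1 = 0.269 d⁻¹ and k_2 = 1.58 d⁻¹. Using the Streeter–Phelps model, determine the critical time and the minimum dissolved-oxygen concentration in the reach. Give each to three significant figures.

t_c ≈ 0.699 d; minimum DO ≈ 7.30 mg/L

Mixed DO = (10.2×8.53 + 1.21×0.552)/(10.2+1.21) = 87.67/11.41 = 7.684 mg/L.
Mixed L₀ = (10.2×4.40 + 1.21×117)/(11.41) = 186.4/11.41 = 16.34 mg/L.
Initial deficit D₀ = C_s − DO₀ = 9.61 − 7.684 = 1.926 mg/L.
t_c = (1/1.311) ln[(1.58/0.269)(1 − 1.926×1.311/(0.269×16.34))] = 0.7628 × ln(2.500) = 0.6988 d.
D_c = (0.269/1.58) × 16.34 × e^(−0.269×0.6988) = 0.1703 × 16.34 × 0.8286 = 2.305 mg/L.
Minimum DO = 9.61 − 2.305 = 7.305 mg/L.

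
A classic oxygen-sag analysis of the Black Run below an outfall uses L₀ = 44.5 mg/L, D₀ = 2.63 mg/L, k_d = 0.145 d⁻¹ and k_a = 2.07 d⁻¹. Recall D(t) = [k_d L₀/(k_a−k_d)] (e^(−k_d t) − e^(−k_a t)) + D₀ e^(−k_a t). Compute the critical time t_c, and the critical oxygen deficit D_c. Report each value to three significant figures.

t_c ≈ 0.583 d; D_c ≈ 2.86 mg/L

At the critical point dD/dt = 0, so k_d L₀ e^(−k_d t) = k_a D. Substituting D(t) from the Streeter–Phelps equation and solving for t gives
t_c = ln[(k_a/k_d)(1 − D₀(k_a−k_d)/(k_d L₀))] / (k_a−k_d).
Here k_a−k_d = 1.925 d⁻¹ and 1 − D₀(k_a−k_d)/(k_d L₀) = 1 − 2.63×1.925/(0.145×44.5) = 0.2154, so
t_c = ln(14.28 × 0.2154) / 1.925 = 1.123 / 1.925 = 0.5835 d.
D_c = (k_d/k_a) L₀ e^(−k_d t_c) = (0.145/2.07) × 44.5 × e^(−0.145×0.5835) = 0.07005 × 44.5 × 0.9189 = 2.864 mg/L.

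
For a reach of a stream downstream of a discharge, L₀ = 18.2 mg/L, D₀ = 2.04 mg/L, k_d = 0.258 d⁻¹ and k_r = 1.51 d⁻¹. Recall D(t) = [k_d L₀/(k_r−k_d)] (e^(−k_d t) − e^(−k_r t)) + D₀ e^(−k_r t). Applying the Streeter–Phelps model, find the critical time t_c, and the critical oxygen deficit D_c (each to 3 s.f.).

With k_r/k_d = 5.853 and 1 − D₀(k_r−k_d)/(k_d L₀) = 0.4561,
t_c = ln(5.853 × 0.4561) / (1.51 − 0.258) = ln(2.669) / 1.252 = 0.9818/1.252 = 0.7842 d.
D_c = (k_d/k_r) L₀ e^(−k_d t_c) = (0.258/1.51) × 18.2 × e^(−0.258×0.7842) = 0.1709 × 18.2 × 0.8168 = 2.540 mg/L.

t_c ≈ 0.784 d; D_c ≈ 2.54 mg/L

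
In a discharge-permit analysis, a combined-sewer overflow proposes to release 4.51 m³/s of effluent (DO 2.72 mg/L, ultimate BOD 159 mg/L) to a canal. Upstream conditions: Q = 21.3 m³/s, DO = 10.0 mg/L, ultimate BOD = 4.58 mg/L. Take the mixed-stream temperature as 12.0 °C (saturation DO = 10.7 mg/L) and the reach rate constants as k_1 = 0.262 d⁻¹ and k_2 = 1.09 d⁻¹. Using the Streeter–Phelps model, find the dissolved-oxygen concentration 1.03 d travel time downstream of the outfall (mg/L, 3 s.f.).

Mixed DO = (21.3×10.0 + 4.51×2.72)/(21.3+4.51) = 225.3/25.81 = 8.728 mg/L.
Mixed L₀ = (21.3×4.58 + 4.51×159)/(25.81) = 814.6/25.81 = 31.56 mg/L.
Initial deficit D₀ = C_s − DO₀ = 10.7 − 8.728 = 1.972 mg/L.
D(1.03) = [0.262×31.56/(1.09−0.262)](e^(−0.262×1.03) − e^(−1.09×1.03)) + 1.972 e^(−1.09×1.03)
= 9.987 × (0.7635 − 0.3254) + 1.972 × 0.3254 = 5.017 mg/L.
DO = 10.7 − 5.017 = 5.683 mg/L.

DO ≈ 5.68 mg/L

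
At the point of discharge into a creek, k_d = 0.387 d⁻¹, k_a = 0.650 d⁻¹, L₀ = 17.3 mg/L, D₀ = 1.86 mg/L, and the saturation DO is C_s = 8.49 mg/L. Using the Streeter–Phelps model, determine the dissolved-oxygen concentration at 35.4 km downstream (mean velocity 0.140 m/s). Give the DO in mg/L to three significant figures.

DO ≈ 3.81 mg/L

Travel time t = x/v = 35.4 km / (0.140 m/s) = 35400 m / 0.140 m/s = 252900 s = 2.927 d.
k_d L₀/(k_a−k_d) = 0.387×17.3/(0.650−0.387) = 6.695/0.2630 = 25.46 mg/L.
e^(−k_d t) = e^(−0.387×2.927) = 0.3222; e^(−k_a t) = e^(−0.650×2.927) = 0.1492.
D = 25.46 × (0.3222 − 0.1492) + 1.86 × 0.1492 = 4.403 + 0.2776 = 4.681 mg/L.
DO = C_s − D = 8.49 − 4.681 = 3.809 mg/L.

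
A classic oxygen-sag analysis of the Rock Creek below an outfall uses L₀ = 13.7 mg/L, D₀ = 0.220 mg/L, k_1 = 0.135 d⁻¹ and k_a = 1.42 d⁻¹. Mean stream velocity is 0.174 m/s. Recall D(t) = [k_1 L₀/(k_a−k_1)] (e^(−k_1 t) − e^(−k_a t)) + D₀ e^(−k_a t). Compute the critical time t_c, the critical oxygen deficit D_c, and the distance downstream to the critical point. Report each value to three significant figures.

t_c ≈ 1.70 d; D_c ≈ 1.04 mg/L; x_c ≈ 25.6 km

With k_a/k_1 = 10.52 and 1 − D₀(k_a−k_1)/(k_1 L₀) = 0.8471,
t_c = ln(10.52 × 0.8471) / (1.42 − 0.135) = ln(8.911) / 1.285 = 2.187/1.285 = 1.702 d.
L(t_c) = L₀ e^(−k_1 t_c) = 13.7 × 0.7947 = 10.89 mg/L, and at the critical point k_a D_c = k_1 L, so D_c = (0.135/1.42) × 10.89 = 1.035 mg/L.
x_c = v t_c = 0.174 m/s × 1.702 d × 86400 s/d = 25590 m ≈ 25.6 km.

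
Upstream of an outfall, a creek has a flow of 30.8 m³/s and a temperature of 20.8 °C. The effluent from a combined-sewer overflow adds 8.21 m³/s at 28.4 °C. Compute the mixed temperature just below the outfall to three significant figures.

Flow-weighted mixing: C = (Q_r C_r + Q_w C_w)/(Q_r + Q_w)
= (30.8×20.8 + 8.21×28.4)/(30.8 + 8.21) = 873.8/39.01 = 22.40 °C.

22.4 °C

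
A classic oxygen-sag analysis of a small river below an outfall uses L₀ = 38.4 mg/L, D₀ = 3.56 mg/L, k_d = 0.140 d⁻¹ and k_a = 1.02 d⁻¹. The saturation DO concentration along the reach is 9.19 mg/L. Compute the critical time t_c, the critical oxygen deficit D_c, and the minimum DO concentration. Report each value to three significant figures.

t_c ≈ 1.26 d; D_c ≈ 4.42 mg/L; min DO ≈ 4.77 mg/L

At the critical point dD/dt = 0, so k_d L₀ e^(−k_d t) = k_a D. Substituting D(t) from the Streeter–Phelps equation and solving for t gives
t_c = ln[(k_a/k_d)(1 − D₀(k_a−k_d)/(k_d L₀))] / (k_a−k_d).
Here k_a−k_d = 0.8800 d⁻¹ and 1 − D₀(k_a−k_d)/(k_d L₀) = 1 − 3.56×0.8800/(0.140×38.4) = 0.4173, so
t_c = ln(7.286 × 0.4173) / 0.8800 = 1.112 / 0.8800 = 1.263 d.
D_c = (k_d/k_a) L₀ e^(−k_d t_c) = (0.140/1.02) × 38.4 × e^(−0.140×1.263) = 0.1373 × 38.4 × 0.8379 = 4.416 mg/L.
Minimum DO = C_s − D_c = 9.19 − 4.416 = 4.774 mg/L.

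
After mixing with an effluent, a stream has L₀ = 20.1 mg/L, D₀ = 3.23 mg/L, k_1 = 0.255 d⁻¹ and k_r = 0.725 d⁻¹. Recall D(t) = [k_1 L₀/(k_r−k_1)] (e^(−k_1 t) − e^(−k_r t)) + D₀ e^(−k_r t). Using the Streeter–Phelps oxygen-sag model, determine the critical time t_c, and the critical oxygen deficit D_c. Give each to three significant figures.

t_c ≈ 1.48 d; D_c ≈ 4.85 mg/L

With k_r/k_1 = 2.843 and 1 − D₀(k_r−k_1)/(k_1 L₀) = 0.7038,
t_c = ln(2.843 × 0.7038) / (0.725 − 0.255) = ln(2.001) / 0.4700 = 0.6937/0.4700 = 1.476 d.
L(t_c) = L₀ e^(−k_1 t_c) = 20.1 × 0.6864 = 13.80 mg/L, and at the critical point k_r D_c = k_1 L, so D_c = (0.255/0.725) × 13.80 = 4.852 mg/L.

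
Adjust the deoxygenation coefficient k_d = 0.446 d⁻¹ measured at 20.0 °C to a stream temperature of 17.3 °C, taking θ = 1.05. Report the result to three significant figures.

k_d ≈ 0.391 d⁻¹

k_d(T₂) = k_d(T₁) · θ^(T₂−T₁) = 0.446 × 1.05^(17.3−20.0)
= 0.446 × 1.05^-2.70 = 0.446 × 0.8766 = 0.3910 d⁻¹.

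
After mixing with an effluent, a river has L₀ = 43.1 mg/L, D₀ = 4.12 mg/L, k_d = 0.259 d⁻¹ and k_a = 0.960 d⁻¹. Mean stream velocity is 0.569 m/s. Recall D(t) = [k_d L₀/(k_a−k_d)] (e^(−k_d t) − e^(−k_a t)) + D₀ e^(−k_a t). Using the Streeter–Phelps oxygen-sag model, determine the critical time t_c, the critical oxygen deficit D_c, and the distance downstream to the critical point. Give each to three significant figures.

t_c ≈ 1.44 d; D_c ≈ 8.00 mg/L; x_c ≈ 70.9 km

With k_a/k_d = 3.707 and 1 − D₀(k_a−k_d)/(k_d L₀) = 0.7413,
t_c = ln(3.707 × 0.7413) / (0.960 − 0.259) = ln(2.748) / 0.7010 = 1.011/0.7010 = 1.442 d.
L(t_c) = L₀ e^(−k_d t_c) = 43.1 × 0.6884 = 29.67 mg/L, and at the critical point k_a D_c = k_d L, so D_c = (0.259/0.960) × 29.67 = 8.004 mg/L.
x_c = v t_c = 0.569 m/s × 1.442 d × 86400 s/d = 70880 m ≈ 70.9 km.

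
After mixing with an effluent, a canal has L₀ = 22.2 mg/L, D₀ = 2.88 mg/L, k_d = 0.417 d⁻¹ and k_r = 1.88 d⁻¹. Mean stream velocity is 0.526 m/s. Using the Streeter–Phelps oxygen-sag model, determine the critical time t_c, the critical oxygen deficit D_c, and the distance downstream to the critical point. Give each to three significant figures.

With k_r/k_d = 4.508 and 1 − D₀(k_r−k_d)/(k_d L₀) = 0.5449,
t_c = ln(4.508 × 0.5449) / (1.88 − 0.417) = ln(2.456) / 1.463 = 0.8987/1.463 = 0.6143 d.
L(t_c) = L₀ e^(−k_d t_c) = 22.2 × 0.7740 = 17.18 mg/L, and at the critical point k_r D_c = k_d L, so D_c = (0.417/1.88) × 17.18 = 3.811 mg/L.
x_c = v t_c = 0.526 m/s × 0.6143 d × 86400 s/d = 27920 m ≈ 27.9 km.

t_c ≈ 0.614 d; D_c ≈ 3.81 mg/L; x_c ≈ 27.9 km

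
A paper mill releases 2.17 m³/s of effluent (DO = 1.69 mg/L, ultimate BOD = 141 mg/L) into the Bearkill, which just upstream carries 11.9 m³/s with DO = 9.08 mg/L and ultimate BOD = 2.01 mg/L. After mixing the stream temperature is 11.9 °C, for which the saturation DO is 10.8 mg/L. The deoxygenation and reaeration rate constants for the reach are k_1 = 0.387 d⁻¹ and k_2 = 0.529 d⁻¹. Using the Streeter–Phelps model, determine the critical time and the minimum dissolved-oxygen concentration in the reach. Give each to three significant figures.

t_c ≈ 1.88 d; minimum DO ≈ 2.51 mg/L

Mixed DO = (11.9×9.08 + 2.17×1.69)/(11.9+2.17) = 111.7/14.07 = 7.940 mg/L.
Mixed L₀ = (11.9×2.01 + 2.17×141)/(14.07) = 329.9/14.07 = 23.45 mg/L.
Initial deficit D₀ = C_s − DO₀ = 10.8 − 7.940 = 2.860 mg/L.
t_c = (1/0.1420) ln[(0.529/0.387)(1 − 2.860×0.1420/(0.387×23.45))] = 7.042 × ln(1.306) = 1.879 d.
D_c = (0.387/0.529) × 23.45 × e^(−0.387×1.879) = 0.7316 × 23.45 × 0.4833 = 8.290 mg/L.
Minimum DO = 10.8 − 8.290 = 2.510 mg/L.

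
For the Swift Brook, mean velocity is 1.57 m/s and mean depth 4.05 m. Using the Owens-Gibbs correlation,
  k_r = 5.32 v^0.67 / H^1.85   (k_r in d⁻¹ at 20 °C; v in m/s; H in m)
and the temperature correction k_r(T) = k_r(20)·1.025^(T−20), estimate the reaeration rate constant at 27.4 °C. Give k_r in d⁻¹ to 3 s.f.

k_r ≈ 0.650 d⁻¹

k_r(20) = 5.32 × 1.57^0.67 / 4.05^1.85 = 5.32 × 1.353 / 13.30 = 0.5412 d⁻¹.
k_r(27.4) = 0.5412 × 1.025^(27.4−20) = 0.5412 × 1.200 = 0.6497 d⁻¹.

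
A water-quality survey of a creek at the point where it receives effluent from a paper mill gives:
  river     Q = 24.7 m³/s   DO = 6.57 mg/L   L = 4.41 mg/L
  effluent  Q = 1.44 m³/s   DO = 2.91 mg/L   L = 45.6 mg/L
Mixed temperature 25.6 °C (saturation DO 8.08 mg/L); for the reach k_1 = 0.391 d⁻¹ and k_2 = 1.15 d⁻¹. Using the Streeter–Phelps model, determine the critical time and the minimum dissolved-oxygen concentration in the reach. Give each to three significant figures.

Mixed DO = (24.7×6.57 + 1.44×2.91)/(24.7+1.44) = 166.5/26.14 = 6.368 mg/L.
Mixed L₀ = (24.7×4.41 + 1.44×45.6)/(26.14) = 174.6/26.14 = 6.679 mg/L.
Initial deficit D₀ = C_s − DO₀ = 8.08 − 6.368 = 1.712 mg/L.
t_c = (1/0.7590) ln[(1.15/0.391)(1 − 1.712×0.7590/(0.391×6.679))] = 1.318 × ln(1.478) = 0.5148 d.
D_c = (0.391/1.15) × 6.679 × e^(−0.391×0.5148) = 0.3400 × 6.679 × 0.8177 = 1.857 mg/L.
Minimum DO = 8.08 − 1.857 = 6.223 mg/L.

t_c ≈ 0.515 d; minimum DO ≈ 6.22 mg/L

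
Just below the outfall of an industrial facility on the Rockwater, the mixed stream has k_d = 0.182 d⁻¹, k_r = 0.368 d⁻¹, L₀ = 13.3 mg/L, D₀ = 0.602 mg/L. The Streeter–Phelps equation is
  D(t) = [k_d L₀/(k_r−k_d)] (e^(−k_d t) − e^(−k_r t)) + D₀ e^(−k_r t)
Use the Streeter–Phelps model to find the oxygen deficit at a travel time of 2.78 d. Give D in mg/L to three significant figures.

k_d L₀/(k_r−k_d) = 0.182×13.3/(0.368−0.182) = 2.421/0.1860 = 13.01 mg/L.
e^(−k_d t) = e^(−0.182×2.780) = 0.6029; e^(−k_r t) = e^(−0.368×2.780) = 0.3595.
D = 13.01 × (0.6029 − 0.3595) + 0.602 × 0.3595 = 3.168 + 0.2164 = 3.384 mg/L.

D ≈ 3.38 mg/L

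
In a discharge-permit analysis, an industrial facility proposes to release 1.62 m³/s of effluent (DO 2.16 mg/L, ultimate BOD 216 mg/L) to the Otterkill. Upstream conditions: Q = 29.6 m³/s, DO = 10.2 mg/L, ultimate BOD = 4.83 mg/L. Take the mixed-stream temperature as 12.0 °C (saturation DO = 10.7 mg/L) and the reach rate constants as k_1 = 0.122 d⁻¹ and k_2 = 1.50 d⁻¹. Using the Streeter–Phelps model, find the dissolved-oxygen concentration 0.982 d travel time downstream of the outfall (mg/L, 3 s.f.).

DO ≈ 9.57 mg/L

Mixed DO = (29.6×10.2 + 1.62×2.16)/(29.6+1.62) = 305.4/31.22 = 9.783 mg/L.
Mixed L₀ = (29.6×4.83 + 1.62×216)/(31.22) = 492.9/31.22 = 15.79 mg/L.
Initial deficit D₀ = C_s − DO₀ = 10.7 − 9.783 = 0.9172 mg/L.
D(0.982) = [0.122×15.79/(1.50−0.122)](e^(−0.122×0.982) − e^(−1.50×0.982)) + 0.9172 e^(−1.50×0.982)
= 1.398 × (0.8871 − 0.2292) + 0.9172 × 0.2292 = 1.130 mg/L.
DO = 10.7 − 1.130 = 9.570 mg/L.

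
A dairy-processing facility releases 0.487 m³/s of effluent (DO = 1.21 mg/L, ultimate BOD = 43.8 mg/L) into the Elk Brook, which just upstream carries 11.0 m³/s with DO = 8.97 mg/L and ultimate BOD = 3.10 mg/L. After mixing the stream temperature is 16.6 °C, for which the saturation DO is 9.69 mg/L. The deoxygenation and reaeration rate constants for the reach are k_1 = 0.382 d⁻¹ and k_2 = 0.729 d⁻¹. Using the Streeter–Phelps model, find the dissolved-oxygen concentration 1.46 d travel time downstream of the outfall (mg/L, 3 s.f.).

Mixed DO = (11.0×8.97 + 0.487×1.21)/(11.0+0.487) = 99.26/11.49 = 8.641 mg/L.
Mixed L₀ = (11.0×3.10 + 0.487×43.8)/(11.49) = 55.43/11.49 = 4.826 mg/L.
Initial deficit D₀ = C_s − DO₀ = 9.69 − 8.641 = 1.049 mg/L.
D(1.46) = [0.382×4.826/(0.729−0.382)](e^(−0.382×1.46) − e^(−0.729×1.46)) + 1.049 e^(−0.729×1.46)
= 5.312 × (0.5725 − 0.3450) + 1.049 × 0.3450 = 1.571 mg/L.
DO = 9.69 − 1.571 = 8.119 mg/L.

DO ≈ 8.12 mg/L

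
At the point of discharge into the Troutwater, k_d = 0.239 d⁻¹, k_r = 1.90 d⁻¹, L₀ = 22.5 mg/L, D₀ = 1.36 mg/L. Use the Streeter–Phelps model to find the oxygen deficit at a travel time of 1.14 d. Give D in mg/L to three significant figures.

k_d L₀/(k_r−k_d) = 0.239×22.5/(1.90−0.239) = 5.377/1.661 = 3.238 mg/L.
e^(−k_d t) = e^(−0.239×1.140) = 0.7615; e^(−k_r t) = e^(−1.90×1.140) = 0.1146.
D = 3.238 × (0.7615 − 0.1146) + 1.36 × 0.1146 = 2.094 + 0.1559 = 2.250 mg/L.

D ≈ 2.25 mg/L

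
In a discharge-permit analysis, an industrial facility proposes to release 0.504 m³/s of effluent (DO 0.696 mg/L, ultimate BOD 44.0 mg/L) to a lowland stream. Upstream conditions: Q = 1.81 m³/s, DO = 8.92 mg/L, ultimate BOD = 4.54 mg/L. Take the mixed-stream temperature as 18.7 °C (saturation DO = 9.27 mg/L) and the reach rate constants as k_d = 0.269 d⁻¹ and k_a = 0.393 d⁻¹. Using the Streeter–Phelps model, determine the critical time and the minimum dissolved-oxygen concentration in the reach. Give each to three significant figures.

Mixed DO = (1.81×8.92 + 0.504×0.696)/(1.81+0.504) = 16.50/2.314 = 7.129 mg/L.
Mixed L₀ = (1.81×4.54 + 0.504×44.0)/(2.314) = 30.39/2.314 = 13.13 mg/L.
Initial deficit D₀ = C_s − DO₀ = 9.27 − 7.129 = 2.141 mg/L.
t_c = (1/0.1240) ln[(0.393/0.269)(1 − 2.141×0.1240/(0.269×13.13))] = 8.065 × ln(1.351) = 2.427 d.
D_c = (0.269/0.393) × 13.13 × e^(−0.269×2.427) = 0.6845 × 13.13 × 0.5205 = 4.680 mg/L.
Minimum DO = 9.27 − 4.680 = 4.590 mg/L.

t_c ≈ 2.43 d; minimum DO ≈ 4.59 mg/L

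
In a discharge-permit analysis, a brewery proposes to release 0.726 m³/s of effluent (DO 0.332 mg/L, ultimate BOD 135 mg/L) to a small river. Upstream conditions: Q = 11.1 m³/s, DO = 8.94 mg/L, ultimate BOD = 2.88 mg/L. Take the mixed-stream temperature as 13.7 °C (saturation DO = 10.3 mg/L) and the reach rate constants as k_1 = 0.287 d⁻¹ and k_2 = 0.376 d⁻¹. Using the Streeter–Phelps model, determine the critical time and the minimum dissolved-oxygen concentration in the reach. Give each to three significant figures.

t_c ≈ 2.42 d; minimum DO ≈ 6.11 mg/L

Mixed DO = (11.1×8.94 + 0.726×0.332)/(11.1+0.726) = 99.48/11.83 = 8.412 mg/L.
Mixed L₀ = (11.1×2.88 + 0.726×135)/(11.83) = 130.0/11.83 = 10.99 mg/L.
Initial deficit D₀ = C_s − DO₀ = 10.3 − 8.412 = 1.888 mg/L.
t_c = (1/0.08900) ln[(0.376/0.287)(1 − 1.888×0.08900/(0.287×10.99))] = 11.24 × ln(1.240) = 2.420 d.
D_c = (0.287/0.376) × 10.99 × e^(−0.287×2.420) = 0.7633 × 10.99 × 0.4993 = 4.189 mg/L.
Minimum DO = 10.3 − 4.189 = 6.111 mg/L.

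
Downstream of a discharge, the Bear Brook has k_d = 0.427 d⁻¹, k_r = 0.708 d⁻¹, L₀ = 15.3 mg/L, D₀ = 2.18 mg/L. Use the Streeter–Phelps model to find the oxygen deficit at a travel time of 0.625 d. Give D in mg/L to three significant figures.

D ≈ 4.27 mg/L

k_d L₀/(k_r−k_d) = 0.427×15.3/(0.708−0.427) = 6.533/0.2810 = 23.25 mg/L.
e^(−k_d t) = e^(−0.427×0.6250) = 0.7658; e^(−k_r t) = e^(−0.708×0.6250) = 0.6424.
D = 23.25 × (0.7658 − 0.6424) + 2.18 × 0.6424 = 2.868 + 1.400 = 4.268 mg/L.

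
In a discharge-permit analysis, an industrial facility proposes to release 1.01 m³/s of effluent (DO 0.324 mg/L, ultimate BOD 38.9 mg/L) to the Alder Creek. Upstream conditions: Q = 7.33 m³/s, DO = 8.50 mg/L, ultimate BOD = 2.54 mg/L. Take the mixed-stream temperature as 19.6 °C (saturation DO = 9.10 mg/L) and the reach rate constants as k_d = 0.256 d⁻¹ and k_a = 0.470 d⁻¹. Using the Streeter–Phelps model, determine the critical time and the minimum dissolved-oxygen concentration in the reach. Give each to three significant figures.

Mixed DO = (7.33×8.50 + 1.01×0.324)/(7.33+1.01) = 62.63/8.340 = 7.510 mg/L.
Mixed L₀ = (7.33×2.54 + 1.01×38.9)/(8.340) = 57.91/8.340 = 6.943 mg/L.
Initial deficit D₀ = C_s − DO₀ = 9.10 − 7.510 = 1.590 mg/L.
t_c = (1/0.2140) ln[(0.470/0.256)(1 − 1.590×0.2140/(0.256×6.943))] = 4.673 × ln(1.484) = 1.846 d.
D_c = (0.256/0.470) × 6.943 × e^(−0.256×1.846) = 0.5447 × 6.943 × 0.6234 = 2.358 mg/L.
Minimum DO = 9.10 − 2.358 = 6.742 mg/L.

t_c ≈ 1.85 d; minimum DO ≈ 6.74 mg/L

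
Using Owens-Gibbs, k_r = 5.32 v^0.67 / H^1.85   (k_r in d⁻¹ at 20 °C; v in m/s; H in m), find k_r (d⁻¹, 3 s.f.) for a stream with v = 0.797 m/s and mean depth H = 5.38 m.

k_r ≈ 0.203 d⁻¹

k_r = 5.32 × 0.797^0.67 / 5.38^1.85 = 5.32 × 0.8590 / 22.49 = 0.2032 d⁻¹.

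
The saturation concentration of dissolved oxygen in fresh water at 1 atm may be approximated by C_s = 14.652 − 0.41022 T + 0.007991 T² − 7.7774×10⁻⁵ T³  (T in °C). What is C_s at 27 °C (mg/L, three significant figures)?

C_s ≈ 7.87 mg/L

C_s = 14.652 − 0.41022×27 + 0.007991×27² − 7.7774×10⁻⁵×27³ = 7.871 mg/L.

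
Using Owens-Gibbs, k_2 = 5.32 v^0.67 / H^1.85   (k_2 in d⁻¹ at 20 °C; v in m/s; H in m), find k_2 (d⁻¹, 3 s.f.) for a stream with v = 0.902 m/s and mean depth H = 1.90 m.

k_2 ≈ 1.51 d⁻¹

k_2 = 5.32 × 0.902^0.67 / 1.90^1.85 = 5.32 × 0.9332 / 3.279 = 1.514 d⁻¹.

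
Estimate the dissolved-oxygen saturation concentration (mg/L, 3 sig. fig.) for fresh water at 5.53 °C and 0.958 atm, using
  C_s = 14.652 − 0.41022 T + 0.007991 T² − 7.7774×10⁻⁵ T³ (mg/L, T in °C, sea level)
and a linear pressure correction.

At sea level: C_s = 14.652 − 0.41022×5.53 + 0.007991×5.53² − 7.7774×10⁻⁵×5.53³ = 12.61 mg/L.
Pressure correction: C_s' = 12.61 × 0.958 = 12.08 mg/L.

C_s ≈ 12.1 mg/L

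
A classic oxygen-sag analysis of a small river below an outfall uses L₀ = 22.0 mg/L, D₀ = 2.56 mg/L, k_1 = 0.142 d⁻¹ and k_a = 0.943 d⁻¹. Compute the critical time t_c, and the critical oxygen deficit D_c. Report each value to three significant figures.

t_c = [1/(k_a−k_1)] ln[(k_a/k_1)(1 − D₀(k_a−k_1)/(k_1 L₀))]
= [1/(0.943−0.142)] ln[(0.943/0.142)(1 − 2.56×0.8010/(0.142×22.0))]
= (1/0.8010) ln[6.641 × 0.3436] = 1.248 × ln(2.282) = 1.248 × 0.8250 = 1.030 d.
L(t_c) = L₀ e^(−k_1 t_c) = 22.0 × 0.8639 = 19.01 mg/L, and at the critical point k_a D_c = k_1 L, so D_c = (0.142/0.943) × 19.01 = 2.862 mg/L.

t_c ≈ 1.03 d; D_c ≈ 2.86 mg/L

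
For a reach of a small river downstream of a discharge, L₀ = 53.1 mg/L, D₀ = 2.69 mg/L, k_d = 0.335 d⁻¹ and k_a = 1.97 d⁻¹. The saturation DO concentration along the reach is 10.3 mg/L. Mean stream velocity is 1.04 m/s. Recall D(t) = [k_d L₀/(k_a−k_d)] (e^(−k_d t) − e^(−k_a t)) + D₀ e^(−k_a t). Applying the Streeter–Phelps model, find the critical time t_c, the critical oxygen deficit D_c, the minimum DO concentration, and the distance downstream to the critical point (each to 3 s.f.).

t_c ≈ 0.910 d; D_c ≈ 6.66 mg/L; min DO ≈ 3.64 mg/L; x_c ≈ 81.8 km

With k_a/k_d = 5.881 and 1 − D₀(k_a−k_d)/(k_d L₀) = 0.7528,
t_c = ln(5.881 × 0.7528) / (1.97 − 0.335) = ln(4.427) / 1.635 = 1.488/1.635 = 0.9099 d.
L(t_c) = L₀ e^(−k_d t_c) = 53.1 × 0.7373 = 39.15 mg/L, and at the critical point k_a D_c = k_d L, so D_c = (0.335/1.97) × 39.15 = 6.657 mg/L.
Minimum DO = C_s − D_c = 10.3 − 6.657 = 3.643 mg/L.
x_c = v t_c = 1.04 m/s × 0.9099 d × 86400 s/d = 81760 m ≈ 81.8 km.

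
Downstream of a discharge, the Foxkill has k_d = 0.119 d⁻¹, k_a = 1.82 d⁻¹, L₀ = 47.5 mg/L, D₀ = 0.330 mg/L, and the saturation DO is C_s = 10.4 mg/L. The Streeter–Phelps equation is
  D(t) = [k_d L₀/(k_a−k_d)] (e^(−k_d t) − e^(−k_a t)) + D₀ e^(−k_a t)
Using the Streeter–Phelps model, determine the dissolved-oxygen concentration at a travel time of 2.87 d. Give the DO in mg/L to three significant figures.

k_d L₀/(k_a−k_d) = 0.119×47.5/(1.82−0.119) = 5.652/1.701 = 3.323 mg/L.
e^(−k_d t) = e^(−0.119×2.870) = 0.7107; e^(−k_a t) = e^(−1.82×2.870) = 0.005389.
D = 3.323 × (0.7107 − 0.005389) + 0.330 × 0.005389 = 2.344 + 0.001778 = 2.345 mg/L.
DO = C_s − D = 10.4 − 2.345 = 8.055 mg/L.

DO ≈ 8.05 mg/L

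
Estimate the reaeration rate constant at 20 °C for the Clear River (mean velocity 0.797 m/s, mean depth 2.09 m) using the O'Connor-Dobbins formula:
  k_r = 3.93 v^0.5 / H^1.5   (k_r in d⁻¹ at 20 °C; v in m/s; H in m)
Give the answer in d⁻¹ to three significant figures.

k_r ≈ 1.16 d⁻¹

k_r = 3.93 × 0.797^0.5 / 2.09^1.5 = 3.93 × 0.8927 / 3.021 = 1.161 d⁻¹.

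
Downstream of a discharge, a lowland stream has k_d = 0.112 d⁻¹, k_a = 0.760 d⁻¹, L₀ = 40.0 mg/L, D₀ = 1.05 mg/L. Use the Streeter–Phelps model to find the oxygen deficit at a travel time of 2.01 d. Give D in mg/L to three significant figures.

k_d L₀/(k_a−k_d) = 0.112×40.0/(0.760−0.112) = 4.480/0.6480 = 6.914 mg/L.
e^(−k_d t) = e^(−0.112×2.010) = 0.7984; e^(−k_a t) = e^(−0.760×2.010) = 0.2171.
D = 6.914 × (0.7984 − 0.2171) + 1.05 × 0.2171 = 4.019 + 0.2279 = 4.247 mg/L.

D ≈ 4.25 mg/L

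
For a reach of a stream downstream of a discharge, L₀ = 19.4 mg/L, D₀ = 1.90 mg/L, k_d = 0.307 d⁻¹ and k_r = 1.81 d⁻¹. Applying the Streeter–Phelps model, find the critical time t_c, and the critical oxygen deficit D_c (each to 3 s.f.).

t_c ≈ 0.746 d; D_c ≈ 2.62 mg/L

With k_r/k_d = 5.896 and 1 − D₀(k_r−k_d)/(k_d L₀) = 0.5205,
t_c = ln(5.896 × 0.5205) / (1.81 − 0.307) = ln(3.069) / 1.503 = 1.121/1.503 = 0.7460 d.
L(t_c) = L₀ e^(−k_d t_c) = 19.4 × 0.7953 = 15.43 mg/L, and at the critical point k_r D_c = k_d L, so D_c = (0.307/1.81) × 15.43 = 2.617 mg/L.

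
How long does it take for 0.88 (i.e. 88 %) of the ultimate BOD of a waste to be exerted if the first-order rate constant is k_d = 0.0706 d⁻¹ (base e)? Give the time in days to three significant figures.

t ≈ 30.0 d

y/L₀ = 1 − e^(−k_d t) = 0.88 ⇒ e^(−k_d t) = 0.120
t = −ln(0.120) / 0.0706 = 2.120 / 0.0706 = 30.03 d.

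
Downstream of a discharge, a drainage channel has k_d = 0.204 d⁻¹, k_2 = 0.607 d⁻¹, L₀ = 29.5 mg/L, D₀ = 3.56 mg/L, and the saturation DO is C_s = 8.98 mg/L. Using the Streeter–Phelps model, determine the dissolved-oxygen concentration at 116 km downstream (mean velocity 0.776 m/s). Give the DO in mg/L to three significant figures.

Travel time t = x/v = 116 km / (0.776 m/s) = 116000 m / 0.776 m/s = 149500 s = 1.730 d.
k_d L₀/(k_2−k_d) = 0.204×29.5/(0.607−0.204) = 6.018/0.4030 = 14.93 mg/L.
e^(−k_d t) = e^(−0.204×1.730) = 0.7026; e^(−k_2 t) = e^(−0.607×1.730) = 0.3499.
D = 14.93 × (0.7026 − 0.3499) + 3.56 × 0.3499 = 5.268 + 1.246 = 6.513 mg/L.
DO = C_s − D = 8.98 − 6.513 = 2.467 mg/L.

DO ≈ 2.47 mg/L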